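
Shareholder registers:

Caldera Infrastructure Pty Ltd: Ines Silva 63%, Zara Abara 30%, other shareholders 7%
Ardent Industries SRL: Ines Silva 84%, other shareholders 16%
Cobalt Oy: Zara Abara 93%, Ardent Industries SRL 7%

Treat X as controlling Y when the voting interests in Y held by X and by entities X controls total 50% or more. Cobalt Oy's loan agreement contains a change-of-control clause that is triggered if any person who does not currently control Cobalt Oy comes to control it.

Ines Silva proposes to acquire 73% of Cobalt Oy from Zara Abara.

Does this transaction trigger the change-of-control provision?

Yes

The purchase adds only to Ines's holdings (Zara's stake shrinks), so Ines is the only person who could newly come to control Cobalt.
Ines holds 63% of Caldera, so Ines controls Caldera.
Ines holds 84% of Ardent, so Ines controls Ardent.
In Cobalt, Ines's side holds only 7%, not ≥ 50%.
So before the transaction, Ines does not control Cobalt.
After the purchase, Ines holds 73% of Cobalt directly, and Zara's stake falls to 20%.
Ardent and Ines together hold 7% + 73% = 80% of Cobalt, so Ines controls Cobalt.
Ines did not control Cobalt before and does after, so the clause is triggered.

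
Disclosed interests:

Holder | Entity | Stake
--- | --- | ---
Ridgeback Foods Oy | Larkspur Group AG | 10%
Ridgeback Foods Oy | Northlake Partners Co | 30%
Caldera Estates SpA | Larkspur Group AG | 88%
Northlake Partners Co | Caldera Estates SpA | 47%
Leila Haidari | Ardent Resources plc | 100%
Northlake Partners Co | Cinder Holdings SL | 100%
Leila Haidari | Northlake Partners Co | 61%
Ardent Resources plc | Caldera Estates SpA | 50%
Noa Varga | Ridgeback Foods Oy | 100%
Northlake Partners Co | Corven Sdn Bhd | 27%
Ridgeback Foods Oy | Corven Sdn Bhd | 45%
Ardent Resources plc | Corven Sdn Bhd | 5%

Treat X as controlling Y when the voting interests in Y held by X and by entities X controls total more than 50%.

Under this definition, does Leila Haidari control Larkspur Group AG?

Yes

Leila holds 61% of Northlake, so Leila controls Northlake.
Leila holds 100% of Ardent, so Leila controls Ardent.
Ardent and Northlake together hold 50% + 47% = 97% of Caldera, so Leila controls Caldera.
Caldera holds 88% of Larkspur, so Leila controls Larkspur.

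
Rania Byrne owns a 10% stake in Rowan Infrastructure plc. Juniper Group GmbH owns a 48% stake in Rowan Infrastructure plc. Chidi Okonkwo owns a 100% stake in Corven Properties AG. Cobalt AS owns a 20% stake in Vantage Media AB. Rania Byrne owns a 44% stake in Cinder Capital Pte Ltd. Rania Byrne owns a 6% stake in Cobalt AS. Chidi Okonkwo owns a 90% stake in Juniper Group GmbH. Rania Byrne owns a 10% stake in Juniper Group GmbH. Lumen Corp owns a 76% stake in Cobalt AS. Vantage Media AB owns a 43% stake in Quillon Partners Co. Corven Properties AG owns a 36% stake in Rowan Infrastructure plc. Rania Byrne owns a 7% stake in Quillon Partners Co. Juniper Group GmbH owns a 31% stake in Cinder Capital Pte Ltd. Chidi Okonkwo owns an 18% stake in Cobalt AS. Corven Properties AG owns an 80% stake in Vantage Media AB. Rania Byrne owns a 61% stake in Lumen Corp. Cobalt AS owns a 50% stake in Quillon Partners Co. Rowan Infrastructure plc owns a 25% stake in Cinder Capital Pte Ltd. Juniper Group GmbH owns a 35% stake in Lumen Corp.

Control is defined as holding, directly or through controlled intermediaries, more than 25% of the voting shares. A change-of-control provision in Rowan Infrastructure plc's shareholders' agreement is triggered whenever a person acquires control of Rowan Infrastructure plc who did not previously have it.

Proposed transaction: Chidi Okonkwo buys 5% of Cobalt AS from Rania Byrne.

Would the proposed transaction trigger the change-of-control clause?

No

The purchase adds only to Chidi's holdings (Rania's stake shrinks), so Chidi is the only person who could newly come to control Rowan.
Chidi holds 100% of Corven, so Chidi controls Corven.
Chidi holds 90% of Juniper, so Chidi controls Juniper.
Corven and Juniper together hold 36% + 48% = 84% of Rowan, so Chidi controls Rowan.
So Chidi already controls Rowan before the transaction.
After the purchase, Chidi's direct stake in Cobalt rises to 18% + 5% = 23%, and Rania's stake falls to 1%.
Chidi controlled Rowan already, so this is not a new person acquiring control; every other person's position is unchanged or reduced.
No new person acquires control, so the clause is not triggered.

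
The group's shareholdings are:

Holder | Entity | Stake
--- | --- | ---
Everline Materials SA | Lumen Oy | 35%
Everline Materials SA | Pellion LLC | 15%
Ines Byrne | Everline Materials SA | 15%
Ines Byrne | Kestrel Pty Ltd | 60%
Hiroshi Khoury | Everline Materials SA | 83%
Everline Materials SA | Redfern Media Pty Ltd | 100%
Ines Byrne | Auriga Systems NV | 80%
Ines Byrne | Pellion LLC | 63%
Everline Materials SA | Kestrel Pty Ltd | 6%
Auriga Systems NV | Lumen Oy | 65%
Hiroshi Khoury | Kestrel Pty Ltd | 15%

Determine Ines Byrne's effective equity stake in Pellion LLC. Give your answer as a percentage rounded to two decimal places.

Ines reaches Pellion along 2 paths.
Via Everline: 15% × 15% = 2.25%.
Direct stake: 63% = 63%.
Total: 2.25% + 63% = 65.25%.

65.25%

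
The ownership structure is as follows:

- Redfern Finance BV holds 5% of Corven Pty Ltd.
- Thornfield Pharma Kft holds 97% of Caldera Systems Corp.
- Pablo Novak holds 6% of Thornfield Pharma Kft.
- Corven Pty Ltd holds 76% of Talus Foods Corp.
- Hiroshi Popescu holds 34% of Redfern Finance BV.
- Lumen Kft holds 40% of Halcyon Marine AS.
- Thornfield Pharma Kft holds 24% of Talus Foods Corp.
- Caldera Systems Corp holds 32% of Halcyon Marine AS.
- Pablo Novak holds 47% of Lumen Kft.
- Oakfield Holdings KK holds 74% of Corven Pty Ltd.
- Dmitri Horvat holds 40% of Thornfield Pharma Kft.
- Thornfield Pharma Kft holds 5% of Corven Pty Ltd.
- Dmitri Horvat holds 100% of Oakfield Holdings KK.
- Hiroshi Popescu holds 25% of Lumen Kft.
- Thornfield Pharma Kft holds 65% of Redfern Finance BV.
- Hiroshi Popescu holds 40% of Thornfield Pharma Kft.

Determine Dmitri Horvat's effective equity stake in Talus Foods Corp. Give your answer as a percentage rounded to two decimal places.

Dmitri reaches Talus along 4 paths.
Via Thornfield: 40% × 24% = 9.6%.
Via Oakfield → Corven: 100% × 74% × 76% = 56.24%.
Via Thornfield → Redfern → Corven: 40% × 65% × 5% × 76% = 0.988%.
Via Thornfield → Corven: 40% × 5% × 76% = 1.52%.
Total: 9.6% + 56.24% + 0.988% + 1.52% = 68.348%.
Rounded: 68.35%.

68.35%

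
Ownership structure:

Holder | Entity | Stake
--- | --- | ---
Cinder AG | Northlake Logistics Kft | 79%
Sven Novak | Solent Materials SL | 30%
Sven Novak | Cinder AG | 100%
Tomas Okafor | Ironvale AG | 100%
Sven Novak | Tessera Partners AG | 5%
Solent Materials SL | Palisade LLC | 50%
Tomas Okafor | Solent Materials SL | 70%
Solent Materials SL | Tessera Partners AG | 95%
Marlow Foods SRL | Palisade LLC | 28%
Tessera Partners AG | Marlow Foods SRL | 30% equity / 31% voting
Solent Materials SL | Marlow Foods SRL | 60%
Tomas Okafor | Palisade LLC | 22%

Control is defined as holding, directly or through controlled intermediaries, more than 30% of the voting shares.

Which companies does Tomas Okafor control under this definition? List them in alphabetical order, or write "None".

Ironvale AG, Marlow Foods SRL, Palisade LLC, Solent Materials SL, Tessera Partners AG

Tomas holds 70% of Solent, so Tomas controls Solent.
Solent holds 95% of Tessera, so Tomas controls Tessera.
Tessera and Solent together hold 31% + 60% = 91% of Marlow, so Tomas controls Marlow.
Tomas holds 100% of Ironvale, so Tomas controls Ironvale.
Solent and Marlow and Tomas together hold 50% + 28% + 22% = 100% of Palisade, so Tomas controls Palisade.
No other company's threshold is met.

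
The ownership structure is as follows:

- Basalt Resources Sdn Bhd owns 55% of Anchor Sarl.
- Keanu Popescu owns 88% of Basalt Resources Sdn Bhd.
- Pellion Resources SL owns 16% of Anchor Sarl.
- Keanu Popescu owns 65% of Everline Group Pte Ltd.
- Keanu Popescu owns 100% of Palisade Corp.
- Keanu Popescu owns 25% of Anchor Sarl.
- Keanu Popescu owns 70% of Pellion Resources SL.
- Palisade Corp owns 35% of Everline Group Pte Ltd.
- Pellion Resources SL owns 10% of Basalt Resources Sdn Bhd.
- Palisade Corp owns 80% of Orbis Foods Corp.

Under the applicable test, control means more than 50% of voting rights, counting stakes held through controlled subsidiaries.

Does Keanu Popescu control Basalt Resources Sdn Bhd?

Yes

Keanu holds 70% of Pellion, so Keanu controls Pellion.
Pellion and Keanu together hold 10% + 88% = 98% of Basalt, so Keanu controls Basalt.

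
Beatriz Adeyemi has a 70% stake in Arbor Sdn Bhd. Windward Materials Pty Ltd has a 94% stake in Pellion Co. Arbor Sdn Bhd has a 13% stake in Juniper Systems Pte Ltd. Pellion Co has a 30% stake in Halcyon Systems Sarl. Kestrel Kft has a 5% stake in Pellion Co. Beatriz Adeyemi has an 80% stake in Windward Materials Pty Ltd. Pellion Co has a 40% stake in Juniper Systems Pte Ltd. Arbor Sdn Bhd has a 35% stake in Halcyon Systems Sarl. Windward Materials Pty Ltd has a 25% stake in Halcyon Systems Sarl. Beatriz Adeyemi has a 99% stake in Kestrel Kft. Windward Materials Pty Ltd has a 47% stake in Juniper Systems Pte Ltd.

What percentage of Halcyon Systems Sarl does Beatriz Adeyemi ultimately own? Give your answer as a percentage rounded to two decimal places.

Beatriz reaches Halcyon along 4 paths.
Via Windward: 80% × 25% = 20%.
Via Windward → Pellion: 80% × 94% × 30% = 22.56%.
Via Kestrel → Pellion: 99% × 5% × 30% = 1.485%.
Via Arbor: 70% × 35% = 24.5%.
Total: 20% + 22.56% + 1.485% + 24.5% = 68.545%.
Rounded: 68.55%.

68.55%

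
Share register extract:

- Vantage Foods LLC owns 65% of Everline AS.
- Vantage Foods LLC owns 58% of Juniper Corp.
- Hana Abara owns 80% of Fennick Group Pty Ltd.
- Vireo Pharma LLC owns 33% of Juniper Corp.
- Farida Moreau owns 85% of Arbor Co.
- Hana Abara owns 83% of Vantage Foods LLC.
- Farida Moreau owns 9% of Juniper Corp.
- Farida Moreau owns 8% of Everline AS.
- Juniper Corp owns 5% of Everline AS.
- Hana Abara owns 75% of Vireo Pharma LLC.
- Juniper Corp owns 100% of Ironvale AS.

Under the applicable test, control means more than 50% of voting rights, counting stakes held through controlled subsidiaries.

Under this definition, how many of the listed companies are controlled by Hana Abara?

Hana holds 75% of Vireo, so Hana controls Vireo.
Hana holds 83% of Vantage, so Hana controls Vantage.
Hana holds 80% of Fennick, so Hana controls Fennick.
Vantage and Vireo together hold 58% + 33% = 91% of Juniper, so Hana controls Juniper.
Vantage and Juniper together hold 65% + 5% = 70% of Everline, so Hana controls Everline.
Juniper holds 100% of Ironvale, so Hana controls Ironvale.
No other company's threshold is met.
Hana controls 6 companies.

6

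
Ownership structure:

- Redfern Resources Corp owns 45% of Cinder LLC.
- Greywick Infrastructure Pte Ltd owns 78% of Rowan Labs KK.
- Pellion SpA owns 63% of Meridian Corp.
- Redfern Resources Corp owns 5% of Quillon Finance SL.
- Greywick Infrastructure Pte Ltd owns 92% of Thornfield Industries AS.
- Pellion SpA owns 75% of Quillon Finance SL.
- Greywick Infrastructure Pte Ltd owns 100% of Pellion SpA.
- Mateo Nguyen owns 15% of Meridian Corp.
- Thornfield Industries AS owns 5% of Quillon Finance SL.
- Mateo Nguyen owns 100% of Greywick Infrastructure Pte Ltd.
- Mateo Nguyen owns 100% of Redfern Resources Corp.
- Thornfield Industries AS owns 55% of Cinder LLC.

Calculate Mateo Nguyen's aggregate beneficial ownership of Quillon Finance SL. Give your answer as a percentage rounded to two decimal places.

Mateo reaches Quillon along 3 paths.
Via Greywick → Pellion: 100% × 100% × 75% = 75%.
Via Greywick → Thornfield: 100% × 92% × 5% = 4.6%.
Via Redfern: 100% × 5% = 5%.
Total: 75% + 4.6% + 5% = 84.6%.
Rounded: 84.60%.

84.60%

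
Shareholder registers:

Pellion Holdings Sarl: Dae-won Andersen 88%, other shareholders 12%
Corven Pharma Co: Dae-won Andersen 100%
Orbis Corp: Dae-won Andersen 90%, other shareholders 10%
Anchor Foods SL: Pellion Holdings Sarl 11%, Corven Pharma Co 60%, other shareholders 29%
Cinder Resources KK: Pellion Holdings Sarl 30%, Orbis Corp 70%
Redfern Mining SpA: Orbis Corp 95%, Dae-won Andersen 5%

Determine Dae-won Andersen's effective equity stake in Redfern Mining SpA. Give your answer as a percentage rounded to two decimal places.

90.50%

Dae-won reaches Redfern along 2 paths.
Via Orbis: 90% × 95% = 85.5%.
Direct stake: 5% = 5%.
Total: 85.5% + 5% = 90.5%.
Rounded: 90.50%.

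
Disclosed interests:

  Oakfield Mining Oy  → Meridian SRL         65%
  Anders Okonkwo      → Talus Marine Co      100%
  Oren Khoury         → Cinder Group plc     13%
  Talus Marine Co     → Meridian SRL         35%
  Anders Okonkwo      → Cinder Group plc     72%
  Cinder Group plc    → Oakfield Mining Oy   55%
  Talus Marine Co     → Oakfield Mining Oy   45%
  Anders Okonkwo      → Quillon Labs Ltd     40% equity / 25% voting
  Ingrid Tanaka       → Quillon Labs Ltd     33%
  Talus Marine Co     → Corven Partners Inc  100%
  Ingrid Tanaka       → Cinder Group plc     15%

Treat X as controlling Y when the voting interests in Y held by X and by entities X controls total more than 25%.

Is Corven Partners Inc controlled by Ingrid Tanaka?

Ingrid holds 33% of Quillon, so Ingrid controls Quillon.
Neither Ingrid nor any entity Ingrid controls holds any voting interest in Corven.
So Ingrid does not control Corven.

No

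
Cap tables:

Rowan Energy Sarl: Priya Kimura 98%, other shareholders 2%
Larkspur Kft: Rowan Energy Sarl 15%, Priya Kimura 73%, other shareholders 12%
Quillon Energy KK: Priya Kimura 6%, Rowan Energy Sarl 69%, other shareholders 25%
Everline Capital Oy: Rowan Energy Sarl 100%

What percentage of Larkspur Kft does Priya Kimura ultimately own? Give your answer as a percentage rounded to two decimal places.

Priya reaches Larkspur along 2 paths.
Via Rowan: 98% × 15% = 14.7%.
Direct stake: 73% = 73%.
Total: 14.7% + 73% = 87.7%.
Rounded: 87.70%.

87.70%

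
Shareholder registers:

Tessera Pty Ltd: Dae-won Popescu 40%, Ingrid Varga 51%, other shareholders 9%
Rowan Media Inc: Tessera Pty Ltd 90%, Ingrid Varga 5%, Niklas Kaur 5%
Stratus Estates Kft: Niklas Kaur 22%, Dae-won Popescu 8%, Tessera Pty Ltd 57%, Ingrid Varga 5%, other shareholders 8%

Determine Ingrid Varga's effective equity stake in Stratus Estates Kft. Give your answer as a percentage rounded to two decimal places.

Ingrid reaches Stratus along 2 paths.
Via Tessera: 51% × 57% = 29.07%.
Direct stake: 5% = 5%.
Total: 29.07% + 5% = 34.07%.

34.07%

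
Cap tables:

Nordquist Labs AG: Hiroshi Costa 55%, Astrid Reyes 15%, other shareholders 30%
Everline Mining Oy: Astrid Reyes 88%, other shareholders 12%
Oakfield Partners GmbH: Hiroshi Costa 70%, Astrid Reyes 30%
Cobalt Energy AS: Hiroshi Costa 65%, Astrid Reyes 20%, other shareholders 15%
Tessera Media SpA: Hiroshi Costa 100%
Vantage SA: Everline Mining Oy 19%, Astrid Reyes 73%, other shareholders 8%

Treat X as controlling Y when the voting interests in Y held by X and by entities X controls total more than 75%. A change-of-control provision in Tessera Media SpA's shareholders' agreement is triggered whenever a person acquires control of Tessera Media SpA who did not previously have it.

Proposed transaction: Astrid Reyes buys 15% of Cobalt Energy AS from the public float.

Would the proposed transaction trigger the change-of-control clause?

No

The purchase changes only Astrid's holdings, so Astrid is the only person who could newly come to control Tessera.
Astrid holds 88% of Everline, so Astrid controls Everline.
Everline and Astrid together hold 19% + 73% = 92% of Vantage, so Astrid controls Vantage.
Neither Astrid nor any entity Astrid controls holds any voting interest in Tessera.
So before the transaction, Astrid does not control Tessera.
After the purchase, Astrid's direct stake in Cobalt rises to 20% + 15% = 35%.
Astrid's side now holds 35% of Cobalt, not > 75%, so Astrid still does not control Cobalt.
After the transaction, neither Astrid nor any entity Astrid controls holds a voting interest in Tessera, so Astrid still does not control it.
No new person acquires control, so the clause is not triggered.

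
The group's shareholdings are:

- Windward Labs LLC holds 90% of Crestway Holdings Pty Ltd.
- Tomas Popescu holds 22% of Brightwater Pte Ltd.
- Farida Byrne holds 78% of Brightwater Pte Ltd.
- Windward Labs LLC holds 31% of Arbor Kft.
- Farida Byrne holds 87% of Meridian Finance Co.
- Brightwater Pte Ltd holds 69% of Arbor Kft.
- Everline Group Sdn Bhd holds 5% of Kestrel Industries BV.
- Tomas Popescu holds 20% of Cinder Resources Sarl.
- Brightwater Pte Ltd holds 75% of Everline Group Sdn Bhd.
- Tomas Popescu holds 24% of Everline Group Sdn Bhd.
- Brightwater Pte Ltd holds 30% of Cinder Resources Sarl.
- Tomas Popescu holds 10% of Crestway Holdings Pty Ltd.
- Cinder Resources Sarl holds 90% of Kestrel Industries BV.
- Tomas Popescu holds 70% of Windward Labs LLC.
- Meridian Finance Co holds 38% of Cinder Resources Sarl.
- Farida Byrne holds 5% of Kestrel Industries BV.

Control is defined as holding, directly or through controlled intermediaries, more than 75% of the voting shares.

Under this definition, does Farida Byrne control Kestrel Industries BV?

Farida holds 87% of Meridian, so Farida controls Meridian.
Farida holds 78% of Brightwater, so Farida controls Brightwater.
In Kestrel, Farida's side holds only 5%, not > 75%.
So Farida does not control Kestrel.

No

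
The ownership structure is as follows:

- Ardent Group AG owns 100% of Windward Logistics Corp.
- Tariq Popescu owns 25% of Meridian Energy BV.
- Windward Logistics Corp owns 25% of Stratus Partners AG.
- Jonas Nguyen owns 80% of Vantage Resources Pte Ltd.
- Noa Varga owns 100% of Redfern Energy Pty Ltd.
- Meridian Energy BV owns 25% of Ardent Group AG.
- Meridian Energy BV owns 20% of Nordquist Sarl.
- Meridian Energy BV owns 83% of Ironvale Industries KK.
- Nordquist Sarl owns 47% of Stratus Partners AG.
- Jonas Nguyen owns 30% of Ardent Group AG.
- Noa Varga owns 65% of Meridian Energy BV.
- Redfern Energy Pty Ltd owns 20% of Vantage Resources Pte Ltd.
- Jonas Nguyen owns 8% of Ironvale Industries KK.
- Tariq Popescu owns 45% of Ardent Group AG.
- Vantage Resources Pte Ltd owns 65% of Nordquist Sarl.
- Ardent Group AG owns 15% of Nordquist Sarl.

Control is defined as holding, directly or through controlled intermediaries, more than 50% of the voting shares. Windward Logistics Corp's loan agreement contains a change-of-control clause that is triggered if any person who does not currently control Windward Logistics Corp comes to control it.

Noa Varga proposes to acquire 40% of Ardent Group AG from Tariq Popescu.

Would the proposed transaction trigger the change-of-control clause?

Yes

The purchase adds only to Noa's holdings (Tariq's stake shrinks), so Noa is the only person who could newly come to control Windward.
Noa holds 100% of Redfern, so Noa controls Redfern.
Noa holds 65% of Meridian, so Noa controls Meridian.
Meridian holds 83% of Ironvale, so Noa controls Ironvale.
Neither Noa nor any entity Noa controls holds any voting interest in Windward.
So before the transaction, Noa does not control Windward.
After the purchase, Noa holds 40% of Ardent directly, and Tariq's stake falls to 5%.
Meridian and Noa together hold 25% + 40% = 65% of Ardent, so Noa controls Ardent.
Ardent holds 100% of Windward, so Noa controls Windward.
Noa did not control Windward before and does after, so the clause is triggered.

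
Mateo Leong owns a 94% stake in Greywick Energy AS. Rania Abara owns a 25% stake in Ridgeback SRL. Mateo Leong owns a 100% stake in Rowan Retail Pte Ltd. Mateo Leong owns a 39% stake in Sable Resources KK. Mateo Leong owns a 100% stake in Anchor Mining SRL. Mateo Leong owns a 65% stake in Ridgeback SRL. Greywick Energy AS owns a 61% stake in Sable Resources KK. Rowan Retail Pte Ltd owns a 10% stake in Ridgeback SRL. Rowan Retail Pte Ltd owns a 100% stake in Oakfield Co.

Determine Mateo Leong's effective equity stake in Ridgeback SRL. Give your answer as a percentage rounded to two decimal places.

Mateo reaches Ridgeback along 2 paths.
Via Rowan: 100% × 10% = 10%.
Direct stake: 65% = 65%.
Total: 10% + 65% = 75%.
Rounded: 75.00%.

75.00%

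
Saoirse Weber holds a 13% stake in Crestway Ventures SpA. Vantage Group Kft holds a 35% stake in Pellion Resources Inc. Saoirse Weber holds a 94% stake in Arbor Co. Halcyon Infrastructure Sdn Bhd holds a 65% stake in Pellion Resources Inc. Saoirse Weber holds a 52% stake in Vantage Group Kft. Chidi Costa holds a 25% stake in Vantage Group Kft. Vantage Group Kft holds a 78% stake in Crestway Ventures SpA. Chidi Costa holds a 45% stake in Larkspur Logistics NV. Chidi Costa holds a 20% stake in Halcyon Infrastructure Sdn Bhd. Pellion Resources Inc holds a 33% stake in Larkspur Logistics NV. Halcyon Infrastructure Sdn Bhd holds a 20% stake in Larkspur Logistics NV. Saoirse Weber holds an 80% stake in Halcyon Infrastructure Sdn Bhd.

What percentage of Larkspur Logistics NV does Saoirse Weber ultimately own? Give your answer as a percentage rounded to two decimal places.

Saoirse reaches Larkspur along 3 paths.
Via Halcyon: 80% × 20% = 16%.
Via Vantage → Pellion: 52% × 35% × 33% = 6.006%.
Via Halcyon → Pellion: 80% × 65% × 33% = 17.16%.
Total: 16% + 6.006% + 17.16% = 39.166%.
Rounded: 39.17%.

39.17%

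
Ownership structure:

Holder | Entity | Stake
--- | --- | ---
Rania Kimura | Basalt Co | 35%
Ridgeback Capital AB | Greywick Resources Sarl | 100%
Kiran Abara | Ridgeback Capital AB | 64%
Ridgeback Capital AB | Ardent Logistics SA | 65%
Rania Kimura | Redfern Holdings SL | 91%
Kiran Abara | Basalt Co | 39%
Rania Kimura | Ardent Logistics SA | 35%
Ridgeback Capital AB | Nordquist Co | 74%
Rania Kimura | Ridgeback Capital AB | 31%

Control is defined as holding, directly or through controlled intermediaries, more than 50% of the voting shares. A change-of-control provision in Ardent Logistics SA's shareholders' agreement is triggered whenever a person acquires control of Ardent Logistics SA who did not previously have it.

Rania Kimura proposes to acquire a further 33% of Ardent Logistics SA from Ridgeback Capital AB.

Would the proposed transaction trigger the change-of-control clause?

Yes

The purchase adds only to Rania's holdings (Ridgeback's stake shrinks), so Rania is the only person who could newly come to control Ardent.
Rania holds 91% of Redfern, so Rania controls Redfern.
In Ardent, Rania's side holds only 35%, not > 50%.
So before the transaction, Rania does not control Ardent.
After the purchase, Rania's direct stake in Ardent rises to 35% + 33% = 68%, and Ridgeback's stake falls to 32%.
Rania holds 68% of Ardent, so Rania controls Ardent.
Rania did not control Ardent before and does after, so the clause is triggered.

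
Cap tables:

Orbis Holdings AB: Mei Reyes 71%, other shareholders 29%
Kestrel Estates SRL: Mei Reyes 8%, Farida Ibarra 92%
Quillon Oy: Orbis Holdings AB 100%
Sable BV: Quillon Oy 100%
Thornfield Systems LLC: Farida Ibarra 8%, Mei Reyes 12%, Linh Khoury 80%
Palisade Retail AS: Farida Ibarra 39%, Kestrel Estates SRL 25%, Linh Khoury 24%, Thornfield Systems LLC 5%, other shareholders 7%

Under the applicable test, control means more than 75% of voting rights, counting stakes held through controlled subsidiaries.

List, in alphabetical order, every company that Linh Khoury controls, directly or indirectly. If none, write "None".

Thornfield Systems LLC

Linh holds 80% of Thornfield, so Linh controls Thornfield.
No other company's threshold is met.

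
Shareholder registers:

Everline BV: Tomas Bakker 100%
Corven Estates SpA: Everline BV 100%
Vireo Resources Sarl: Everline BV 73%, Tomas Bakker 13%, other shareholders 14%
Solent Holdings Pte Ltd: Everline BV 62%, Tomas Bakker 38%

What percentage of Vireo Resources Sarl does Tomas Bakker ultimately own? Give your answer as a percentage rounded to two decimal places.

86.00%

Tomas reaches Vireo along 2 paths.
Via Everline: 100% × 73% = 73%.
Direct stake: 13% = 13%.
Total: 73% + 13% = 86%.
Rounded: 86.00%.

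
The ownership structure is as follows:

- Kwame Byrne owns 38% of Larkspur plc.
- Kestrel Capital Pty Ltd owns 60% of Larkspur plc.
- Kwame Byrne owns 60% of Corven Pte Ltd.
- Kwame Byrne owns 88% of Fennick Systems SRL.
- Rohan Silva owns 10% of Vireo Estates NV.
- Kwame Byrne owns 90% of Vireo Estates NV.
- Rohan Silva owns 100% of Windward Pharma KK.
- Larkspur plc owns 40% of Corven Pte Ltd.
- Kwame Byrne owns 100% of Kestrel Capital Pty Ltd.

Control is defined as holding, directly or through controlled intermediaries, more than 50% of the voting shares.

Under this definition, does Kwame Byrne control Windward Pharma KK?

No

Kwame holds 100% of Kestrel, so Kwame controls Kestrel.
Kestrel and Kwame together hold 60% + 38% = 98% of Larkspur, so Kwame controls Larkspur.
Kwame holds 90% of Vireo, so Kwame controls Vireo.
Larkspur and Kwame together hold 40% + 60% = 100% of Corven, so Kwame controls Corven.
Kwame holds 88% of Fennick, so Kwame controls Fennick.
Neither Kwame nor any entity Kwame controls holds any voting interest in Windward.
So Kwame does not control Windward.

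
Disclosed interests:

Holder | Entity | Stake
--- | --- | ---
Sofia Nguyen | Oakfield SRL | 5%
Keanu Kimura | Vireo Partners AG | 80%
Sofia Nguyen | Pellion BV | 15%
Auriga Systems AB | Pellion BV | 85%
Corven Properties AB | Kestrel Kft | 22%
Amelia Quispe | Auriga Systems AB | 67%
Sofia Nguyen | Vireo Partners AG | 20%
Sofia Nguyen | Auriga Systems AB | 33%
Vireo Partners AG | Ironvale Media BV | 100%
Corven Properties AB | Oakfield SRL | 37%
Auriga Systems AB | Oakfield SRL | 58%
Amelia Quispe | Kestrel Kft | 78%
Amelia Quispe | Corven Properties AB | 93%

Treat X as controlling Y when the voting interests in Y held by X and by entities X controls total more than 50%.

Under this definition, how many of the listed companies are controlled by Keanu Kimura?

2

Keanu holds 80% of Vireo, so Keanu controls Vireo.
Vireo holds 100% of Ironvale, so Keanu controls Ironvale.
No other company's threshold is met.
Keanu controls 2 companies.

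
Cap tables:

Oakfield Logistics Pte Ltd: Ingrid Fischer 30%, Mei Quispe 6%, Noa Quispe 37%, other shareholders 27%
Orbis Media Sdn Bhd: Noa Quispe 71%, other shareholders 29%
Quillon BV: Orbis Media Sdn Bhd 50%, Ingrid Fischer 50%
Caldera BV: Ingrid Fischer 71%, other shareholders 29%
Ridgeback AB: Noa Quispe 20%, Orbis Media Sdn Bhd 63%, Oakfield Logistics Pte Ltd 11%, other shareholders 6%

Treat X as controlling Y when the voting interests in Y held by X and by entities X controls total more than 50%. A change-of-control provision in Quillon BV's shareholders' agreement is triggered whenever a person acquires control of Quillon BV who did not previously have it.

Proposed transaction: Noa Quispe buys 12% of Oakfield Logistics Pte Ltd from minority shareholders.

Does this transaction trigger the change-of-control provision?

No

The purchase changes only Noa's holdings, so Noa is the only person who could newly come to control Quillon.
Noa holds 71% of Orbis, so Noa controls Orbis.
Noa and Orbis together hold 20% + 63% = 83% of Ridgeback, so Noa controls Ridgeback.
In Quillon, Noa's side holds only 50%, not > 50%.
So before the transaction, Noa does not control Quillon.
After the purchase, Noa's direct stake in Oakfield rises to 37% + 12% = 49%.
Noa's side now holds 49% of Oakfield, not > 50%, so Noa still does not control Oakfield.
After the transaction, Noa's side holds 50% of Quillon, not > 50%, so Noa still does not control Quillon.
No new person acquires control, so the clause is not triggered.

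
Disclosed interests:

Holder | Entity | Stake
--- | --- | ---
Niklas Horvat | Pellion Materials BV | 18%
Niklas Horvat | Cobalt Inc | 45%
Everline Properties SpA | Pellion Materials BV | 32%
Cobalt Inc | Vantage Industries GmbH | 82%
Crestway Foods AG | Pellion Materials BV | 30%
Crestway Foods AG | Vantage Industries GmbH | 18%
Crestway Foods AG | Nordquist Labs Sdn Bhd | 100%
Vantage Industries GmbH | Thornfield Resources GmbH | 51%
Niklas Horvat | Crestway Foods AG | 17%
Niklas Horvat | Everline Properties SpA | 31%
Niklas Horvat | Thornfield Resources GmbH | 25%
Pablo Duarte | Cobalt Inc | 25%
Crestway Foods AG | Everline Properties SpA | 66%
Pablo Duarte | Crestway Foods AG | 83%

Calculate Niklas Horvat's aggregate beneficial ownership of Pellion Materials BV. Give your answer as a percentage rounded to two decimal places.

Niklas reaches Pellion along 4 paths.
Direct stake: 18% = 18%.
Via Crestway: 17% × 30% = 5.1%.
Via Everline: 31% × 32% = 9.92%.
Via Crestway → Everline: 17% × 66% × 32% = 3.5904%.
Total: 18% + 5.1% + 9.92% + 3.5904% = 36.6104%.
Rounded: 36.61%.

36.61%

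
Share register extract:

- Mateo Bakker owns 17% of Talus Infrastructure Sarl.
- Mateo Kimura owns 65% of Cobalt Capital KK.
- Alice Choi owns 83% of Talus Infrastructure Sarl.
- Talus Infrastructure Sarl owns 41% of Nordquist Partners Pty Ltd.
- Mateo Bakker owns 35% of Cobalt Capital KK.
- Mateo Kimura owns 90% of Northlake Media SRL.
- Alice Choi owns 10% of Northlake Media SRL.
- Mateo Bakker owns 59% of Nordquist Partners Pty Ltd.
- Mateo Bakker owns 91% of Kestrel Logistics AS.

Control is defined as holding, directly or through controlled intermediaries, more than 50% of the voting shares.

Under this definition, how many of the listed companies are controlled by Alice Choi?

1

Alice holds 83% of Talus, so Alice controls Talus.
No other company's threshold is met.
Alice controls 1 company.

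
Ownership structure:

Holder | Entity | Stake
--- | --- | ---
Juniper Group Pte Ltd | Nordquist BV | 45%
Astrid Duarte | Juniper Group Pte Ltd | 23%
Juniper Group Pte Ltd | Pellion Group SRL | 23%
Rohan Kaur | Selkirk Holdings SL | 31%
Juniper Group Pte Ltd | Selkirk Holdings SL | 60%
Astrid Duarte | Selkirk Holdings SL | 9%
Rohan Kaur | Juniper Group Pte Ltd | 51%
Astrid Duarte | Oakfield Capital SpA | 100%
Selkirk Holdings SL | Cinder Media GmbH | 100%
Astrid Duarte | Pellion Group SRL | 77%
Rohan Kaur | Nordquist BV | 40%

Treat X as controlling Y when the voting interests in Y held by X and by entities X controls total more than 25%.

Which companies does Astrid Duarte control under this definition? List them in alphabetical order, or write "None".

Astrid holds 77% of Pellion, so Astrid controls Pellion.
Astrid holds 100% of Oakfield, so Astrid controls Oakfield.
No other company's threshold is met.

Oakfield Capital SpA, Pellion Group SRL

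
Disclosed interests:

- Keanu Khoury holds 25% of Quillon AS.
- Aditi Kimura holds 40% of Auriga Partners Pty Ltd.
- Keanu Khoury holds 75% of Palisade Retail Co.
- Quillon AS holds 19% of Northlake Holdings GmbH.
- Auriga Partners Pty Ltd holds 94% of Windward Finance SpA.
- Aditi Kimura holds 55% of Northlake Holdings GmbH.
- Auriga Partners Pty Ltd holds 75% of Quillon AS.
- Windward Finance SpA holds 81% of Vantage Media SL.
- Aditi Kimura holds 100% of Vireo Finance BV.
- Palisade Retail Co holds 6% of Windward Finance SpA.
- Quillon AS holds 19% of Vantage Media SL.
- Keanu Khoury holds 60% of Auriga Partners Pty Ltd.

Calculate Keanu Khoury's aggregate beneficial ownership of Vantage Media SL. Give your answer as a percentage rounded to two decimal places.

62.63%

Keanu reaches Vantage along 4 paths.
Via Quillon: 25% × 19% = 4.75%.
Via Auriga → Quillon: 60% × 75% × 19% = 8.55%.
Via Palisade → Windward: 75% × 6% × 81% = 3.645%.
Via Auriga → Windward: 60% × 94% × 81% = 45.684%.
Total: 4.75% + 8.55% + 3.645% + 45.684% = 62.629%.
Rounded: 62.63%.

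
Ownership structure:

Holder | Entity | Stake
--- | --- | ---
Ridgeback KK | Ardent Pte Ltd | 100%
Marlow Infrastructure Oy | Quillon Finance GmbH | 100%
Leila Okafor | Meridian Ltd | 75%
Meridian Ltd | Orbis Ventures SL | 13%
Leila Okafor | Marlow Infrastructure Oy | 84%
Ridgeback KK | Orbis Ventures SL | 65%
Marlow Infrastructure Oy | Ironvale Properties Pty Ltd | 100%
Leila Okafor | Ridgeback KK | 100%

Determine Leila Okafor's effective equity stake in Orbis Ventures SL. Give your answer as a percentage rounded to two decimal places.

74.75%

Leila reaches Orbis along 2 paths.
Via Meridian: 75% × 13% = 9.75%.
Via Ridgeback: 100% × 65% = 65%.
Total: 9.75% + 65% = 74.75%.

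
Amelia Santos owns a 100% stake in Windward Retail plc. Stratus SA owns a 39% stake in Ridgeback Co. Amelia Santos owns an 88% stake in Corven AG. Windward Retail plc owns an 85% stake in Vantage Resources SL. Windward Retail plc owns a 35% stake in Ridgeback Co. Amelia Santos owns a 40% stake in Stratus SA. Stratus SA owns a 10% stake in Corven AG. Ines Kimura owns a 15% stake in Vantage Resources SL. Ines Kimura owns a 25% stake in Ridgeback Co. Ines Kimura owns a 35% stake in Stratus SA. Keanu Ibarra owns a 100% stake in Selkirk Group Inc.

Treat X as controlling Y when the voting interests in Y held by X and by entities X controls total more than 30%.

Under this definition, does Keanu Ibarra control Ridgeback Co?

No

Keanu holds 100% of Selkirk, so Keanu controls Selkirk.
Neither Keanu nor any entity Keanu controls holds any voting interest in Ridgeback.
So Keanu does not control Ridgeback.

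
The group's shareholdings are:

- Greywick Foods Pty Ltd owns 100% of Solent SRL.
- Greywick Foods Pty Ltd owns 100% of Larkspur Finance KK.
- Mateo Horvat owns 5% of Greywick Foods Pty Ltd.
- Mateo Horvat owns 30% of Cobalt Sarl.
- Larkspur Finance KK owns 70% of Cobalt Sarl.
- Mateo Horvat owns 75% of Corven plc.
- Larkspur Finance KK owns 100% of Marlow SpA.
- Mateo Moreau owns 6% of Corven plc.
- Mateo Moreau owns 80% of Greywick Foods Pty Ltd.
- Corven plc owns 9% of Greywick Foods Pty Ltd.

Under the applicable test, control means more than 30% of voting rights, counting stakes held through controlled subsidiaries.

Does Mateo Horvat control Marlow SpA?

Mateo Horvat holds 75% of Corven, so Mateo Horvat controls Corven.
Neither Mateo Horvat nor any entity Mateo Horvat controls holds any voting interest in Marlow.
So Mateo Horvat does not control Marlow.

No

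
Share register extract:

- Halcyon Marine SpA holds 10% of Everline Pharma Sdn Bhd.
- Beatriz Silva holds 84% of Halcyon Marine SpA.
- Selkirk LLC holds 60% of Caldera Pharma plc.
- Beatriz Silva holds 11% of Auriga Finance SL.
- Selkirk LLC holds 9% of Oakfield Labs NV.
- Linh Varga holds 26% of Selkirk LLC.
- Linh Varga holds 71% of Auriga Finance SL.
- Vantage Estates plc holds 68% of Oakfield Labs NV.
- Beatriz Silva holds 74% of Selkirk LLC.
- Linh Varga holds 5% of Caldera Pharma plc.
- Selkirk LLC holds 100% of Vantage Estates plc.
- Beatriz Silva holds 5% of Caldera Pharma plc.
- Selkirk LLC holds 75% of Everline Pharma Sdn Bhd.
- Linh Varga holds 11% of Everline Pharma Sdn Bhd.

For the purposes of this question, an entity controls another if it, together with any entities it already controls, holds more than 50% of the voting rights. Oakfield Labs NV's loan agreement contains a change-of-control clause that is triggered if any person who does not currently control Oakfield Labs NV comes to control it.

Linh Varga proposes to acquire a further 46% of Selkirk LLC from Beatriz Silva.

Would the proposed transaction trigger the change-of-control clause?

The purchase adds only to Linh's holdings (Beatriz's stake shrinks), so Linh is the only person who could newly come to control Oakfield.
Linh holds 71% of Auriga, so Linh controls Auriga.
Neither Linh nor any entity Linh controls holds any voting interest in Oakfield.
So before the transaction, Linh does not control Oakfield.
After the purchase, Linh's direct stake in Selkirk rises to 26% + 46% = 72%, and Beatriz's stake falls to 28%.
Linh holds 72% of Selkirk, so Linh controls Selkirk.
Selkirk holds 100% of Vantage, so Linh controls Vantage.
Selkirk and Vantage together hold 9% + 68% = 77% of Oakfield, so Linh controls Oakfield.
Linh did not control Oakfield before and does after, so the clause is triggered.

Yes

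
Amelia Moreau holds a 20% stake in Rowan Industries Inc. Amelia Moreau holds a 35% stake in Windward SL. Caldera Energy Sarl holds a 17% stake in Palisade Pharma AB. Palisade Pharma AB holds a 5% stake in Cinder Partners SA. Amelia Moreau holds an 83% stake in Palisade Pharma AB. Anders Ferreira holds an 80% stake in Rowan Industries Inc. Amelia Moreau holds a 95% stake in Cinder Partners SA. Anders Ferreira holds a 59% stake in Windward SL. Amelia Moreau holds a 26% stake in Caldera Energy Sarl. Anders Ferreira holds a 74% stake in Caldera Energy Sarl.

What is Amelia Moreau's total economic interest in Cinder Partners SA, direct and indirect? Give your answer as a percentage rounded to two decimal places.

Amelia reaches Cinder along 3 paths.
Via Caldera → Palisade: 26% × 17% × 5% = 0.221%.
Via Palisade: 83% × 5% = 4.15%.
Direct stake: 95% = 95%.
Total: 0.221% + 4.15% + 95% = 99.371%.
Rounded: 99.37%.

99.37%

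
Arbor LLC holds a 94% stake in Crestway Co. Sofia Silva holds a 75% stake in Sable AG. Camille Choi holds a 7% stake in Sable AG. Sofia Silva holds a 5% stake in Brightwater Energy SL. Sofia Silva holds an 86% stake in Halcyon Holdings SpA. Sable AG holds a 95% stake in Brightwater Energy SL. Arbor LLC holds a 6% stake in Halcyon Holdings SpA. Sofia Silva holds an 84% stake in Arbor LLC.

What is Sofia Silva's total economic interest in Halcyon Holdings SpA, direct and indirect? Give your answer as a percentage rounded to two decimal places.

Sofia reaches Halcyon along 2 paths.
Direct stake: 86% = 86%.
Via Arbor: 84% × 6% = 5.04%.
Total: 86% + 5.04% = 91.04%.

91.04%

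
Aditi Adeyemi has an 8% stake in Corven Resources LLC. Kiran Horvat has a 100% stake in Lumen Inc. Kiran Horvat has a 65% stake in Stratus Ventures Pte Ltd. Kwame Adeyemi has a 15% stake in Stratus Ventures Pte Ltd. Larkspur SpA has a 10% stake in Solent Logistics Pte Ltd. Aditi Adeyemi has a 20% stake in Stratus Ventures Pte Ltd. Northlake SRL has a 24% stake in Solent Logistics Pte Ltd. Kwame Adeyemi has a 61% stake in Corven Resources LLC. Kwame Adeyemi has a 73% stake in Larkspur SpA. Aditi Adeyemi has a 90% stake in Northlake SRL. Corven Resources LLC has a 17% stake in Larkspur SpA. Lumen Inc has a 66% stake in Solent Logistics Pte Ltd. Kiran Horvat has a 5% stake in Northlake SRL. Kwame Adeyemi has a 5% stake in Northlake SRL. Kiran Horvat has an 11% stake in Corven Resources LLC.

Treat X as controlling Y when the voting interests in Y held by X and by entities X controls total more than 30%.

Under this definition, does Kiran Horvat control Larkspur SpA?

No

Kiran holds 65% of Stratus, so Kiran controls Stratus.
Kiran holds 100% of Lumen, so Kiran controls Lumen.
Lumen holds 66% of Solent, so Kiran controls Solent.
Neither Kiran nor any entity Kiran controls holds any voting interest in Larkspur.
So Kiran does not control Larkspur.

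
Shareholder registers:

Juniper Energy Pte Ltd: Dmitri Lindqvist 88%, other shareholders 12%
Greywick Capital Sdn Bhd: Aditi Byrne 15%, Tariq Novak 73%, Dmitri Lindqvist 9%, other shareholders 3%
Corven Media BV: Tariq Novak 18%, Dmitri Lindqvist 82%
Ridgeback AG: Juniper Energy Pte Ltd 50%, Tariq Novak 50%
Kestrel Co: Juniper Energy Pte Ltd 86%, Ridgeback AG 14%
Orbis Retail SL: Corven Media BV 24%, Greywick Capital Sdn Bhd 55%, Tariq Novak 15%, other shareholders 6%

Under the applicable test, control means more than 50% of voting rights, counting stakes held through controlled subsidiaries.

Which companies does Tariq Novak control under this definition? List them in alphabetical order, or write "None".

Greywick Capital Sdn Bhd, Orbis Retail SL

Tariq holds 73% of Greywick, so Tariq controls Greywick.
Greywick and Tariq together hold 55% + 15% = 70% of Orbis, so Tariq controls Orbis.
No other company's threshold is met.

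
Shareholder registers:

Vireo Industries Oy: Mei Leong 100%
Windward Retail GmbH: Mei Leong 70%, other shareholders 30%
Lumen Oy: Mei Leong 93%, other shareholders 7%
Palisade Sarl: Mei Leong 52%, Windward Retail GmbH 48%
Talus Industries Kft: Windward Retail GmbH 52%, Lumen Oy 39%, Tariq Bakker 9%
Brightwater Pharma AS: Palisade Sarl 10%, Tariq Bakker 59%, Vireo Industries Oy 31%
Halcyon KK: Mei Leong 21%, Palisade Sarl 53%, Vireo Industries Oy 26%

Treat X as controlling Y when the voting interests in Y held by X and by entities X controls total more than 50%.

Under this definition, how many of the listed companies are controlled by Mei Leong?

6

Mei holds 100% of Vireo, so Mei controls Vireo.
Mei holds 70% of Windward, so Mei controls Windward.
Mei holds 93% of Lumen, so Mei controls Lumen.
Mei and Windward together hold 52% + 48% = 100% of Palisade, so Mei controls Palisade.
Windward and Lumen together hold 52% + 39% = 91% of Talus, so Mei controls Talus.
Mei and Palisade and Vireo together hold 21% + 53% + 26% = 100% of Halcyon, so Mei controls Halcyon.
No other company's threshold is met.
Mei controls 6 companies.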